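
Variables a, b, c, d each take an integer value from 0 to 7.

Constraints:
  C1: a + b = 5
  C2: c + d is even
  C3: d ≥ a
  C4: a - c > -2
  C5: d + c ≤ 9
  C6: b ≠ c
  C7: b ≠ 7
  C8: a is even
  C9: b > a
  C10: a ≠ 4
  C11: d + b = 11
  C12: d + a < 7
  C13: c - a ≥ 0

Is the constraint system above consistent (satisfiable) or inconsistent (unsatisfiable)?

Satisfiable

One satisfying assignment is a = 0, b = 5, c = 0, d = 6.
For the less obvious constraints — constraint 1: a + b = 5; constraint 4: a - c = 0 — and the others hold by inspection.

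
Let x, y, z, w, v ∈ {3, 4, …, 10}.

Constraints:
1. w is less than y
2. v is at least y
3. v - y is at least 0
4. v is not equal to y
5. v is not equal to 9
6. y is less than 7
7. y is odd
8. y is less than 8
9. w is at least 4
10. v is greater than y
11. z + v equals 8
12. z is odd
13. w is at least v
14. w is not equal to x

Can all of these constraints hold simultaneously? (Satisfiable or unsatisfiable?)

Constraints 1, 10, and 13 give y < v, v ≤ w, w < y. Chaining: y < v ≤ w < y, which forces y < y — impossible.

Unsatisfiable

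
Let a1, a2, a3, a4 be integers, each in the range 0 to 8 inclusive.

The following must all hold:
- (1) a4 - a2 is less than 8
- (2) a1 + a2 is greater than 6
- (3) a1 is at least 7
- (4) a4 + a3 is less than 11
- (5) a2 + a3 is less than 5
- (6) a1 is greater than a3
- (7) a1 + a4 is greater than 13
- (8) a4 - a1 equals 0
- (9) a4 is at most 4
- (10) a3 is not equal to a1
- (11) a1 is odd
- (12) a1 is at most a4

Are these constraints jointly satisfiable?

From constraint 3: a1 ≥ 7. From constraints 9 and 12: a1 ≤ a4 and a4 ≤ 4, so a1 ≤ 4. But 4 < 7, so no value of a1 works.

Unsatisfiable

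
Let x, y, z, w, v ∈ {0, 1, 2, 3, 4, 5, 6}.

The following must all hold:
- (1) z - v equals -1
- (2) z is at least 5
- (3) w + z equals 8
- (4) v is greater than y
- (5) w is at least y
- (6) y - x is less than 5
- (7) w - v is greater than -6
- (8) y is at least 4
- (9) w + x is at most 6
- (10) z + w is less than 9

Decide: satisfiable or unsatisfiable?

Unsatisfiable

From constraints 5 and 8: w ≥ y ≥ 4. From constraint 2: z ≥ 5. Hence w + z ≥ 9. But constraint 3 requires w + z = 8, and 8 < 9. Contradiction.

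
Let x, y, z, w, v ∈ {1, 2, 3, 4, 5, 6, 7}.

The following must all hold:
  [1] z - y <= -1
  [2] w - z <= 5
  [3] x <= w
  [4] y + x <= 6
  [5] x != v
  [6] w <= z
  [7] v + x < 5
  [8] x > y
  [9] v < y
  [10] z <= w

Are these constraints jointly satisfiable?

Constraints 1, 3, 6, and 8 give y < x, x ≤ w, w ≤ z, z < y. Chaining: y < x ≤ w ≤ z < y, which forces y < y — impossible.

Unsatisfiable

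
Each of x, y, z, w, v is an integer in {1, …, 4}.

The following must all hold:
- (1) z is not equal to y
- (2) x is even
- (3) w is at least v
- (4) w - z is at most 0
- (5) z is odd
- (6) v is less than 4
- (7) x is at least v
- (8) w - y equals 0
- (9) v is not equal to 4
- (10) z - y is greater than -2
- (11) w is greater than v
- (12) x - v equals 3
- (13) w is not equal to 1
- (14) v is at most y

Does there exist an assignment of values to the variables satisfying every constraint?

One satisfying assignment is x = 4, y = 2, z = 3, w = 2, v = 1.
For the less obvious constraints — constraint 4: w - z = -1; constraint 8: w - y = 0; constraint 10: z - y = 1 — and the others hold by inspection.

Satisfiable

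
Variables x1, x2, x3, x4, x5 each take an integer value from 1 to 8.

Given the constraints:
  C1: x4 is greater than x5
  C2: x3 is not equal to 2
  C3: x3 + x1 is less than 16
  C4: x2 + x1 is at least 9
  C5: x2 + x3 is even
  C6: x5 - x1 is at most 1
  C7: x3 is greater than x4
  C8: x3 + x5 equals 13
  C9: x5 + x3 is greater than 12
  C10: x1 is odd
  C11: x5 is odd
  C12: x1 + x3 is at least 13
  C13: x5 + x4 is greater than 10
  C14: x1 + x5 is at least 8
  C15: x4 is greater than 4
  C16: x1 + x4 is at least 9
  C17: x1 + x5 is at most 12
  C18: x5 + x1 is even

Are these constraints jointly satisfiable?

Try x1 = 5, x2 = 4, x3 = 8, x4 = 7, x5 = 5.
Check constraint 3: x3 + x1 = 13; constraint 4: x2 + x1 = 9. The remaining constraints are straightforward to verify.

Satisfiable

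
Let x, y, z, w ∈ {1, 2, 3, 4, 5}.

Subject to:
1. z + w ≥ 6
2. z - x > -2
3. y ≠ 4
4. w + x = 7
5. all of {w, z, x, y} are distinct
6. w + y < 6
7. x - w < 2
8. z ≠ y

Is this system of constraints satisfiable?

Satisfiable

One satisfying assignment is x = 4, y = 2, z = 5, w = 3.
For the less obvious constraints — constraint 1: z + w = 8; constraint 2: z - x = 1 — and the others hold by inspection.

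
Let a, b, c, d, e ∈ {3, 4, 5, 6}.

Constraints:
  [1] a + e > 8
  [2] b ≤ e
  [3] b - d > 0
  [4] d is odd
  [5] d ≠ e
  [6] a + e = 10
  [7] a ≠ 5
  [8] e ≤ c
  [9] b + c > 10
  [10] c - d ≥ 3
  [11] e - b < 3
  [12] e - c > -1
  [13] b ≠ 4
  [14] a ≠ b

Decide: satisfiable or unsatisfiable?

Satisfiable

The assignment a = 4, b = 6, c = 6, d = 3, e = 6 works:
  constraint 1 holds since a + e = 10.
  constraint 3 holds since b - d = 3.
  constraint 6 holds since a + e = 10.
The rest check out directly.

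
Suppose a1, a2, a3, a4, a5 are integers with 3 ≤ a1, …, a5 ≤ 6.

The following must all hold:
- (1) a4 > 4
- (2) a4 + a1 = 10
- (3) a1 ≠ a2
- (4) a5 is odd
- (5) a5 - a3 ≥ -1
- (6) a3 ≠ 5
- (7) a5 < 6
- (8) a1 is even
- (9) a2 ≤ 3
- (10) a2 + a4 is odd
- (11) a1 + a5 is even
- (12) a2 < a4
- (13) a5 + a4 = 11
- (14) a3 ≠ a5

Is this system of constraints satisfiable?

Unsatisfiable

Constraint 8 makes a1 even and constraint 4 makes a5 odd, so a1 + a5 must be odd. Constraint 11 says a1 + a5 is even — contradiction.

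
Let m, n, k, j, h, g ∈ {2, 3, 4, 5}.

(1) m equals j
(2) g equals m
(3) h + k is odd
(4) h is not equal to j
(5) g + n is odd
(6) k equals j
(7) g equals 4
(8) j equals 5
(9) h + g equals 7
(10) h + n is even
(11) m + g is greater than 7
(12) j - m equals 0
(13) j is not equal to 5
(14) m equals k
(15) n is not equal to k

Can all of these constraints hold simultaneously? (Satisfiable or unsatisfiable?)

Unsatisfiable

Constraint 7 fixes g = 4 and constraint 8 fixes j = 5. Constraints 2, 6, and 14 give g = m = k = j, so g = j. But 4 ≠ 5 — contradiction.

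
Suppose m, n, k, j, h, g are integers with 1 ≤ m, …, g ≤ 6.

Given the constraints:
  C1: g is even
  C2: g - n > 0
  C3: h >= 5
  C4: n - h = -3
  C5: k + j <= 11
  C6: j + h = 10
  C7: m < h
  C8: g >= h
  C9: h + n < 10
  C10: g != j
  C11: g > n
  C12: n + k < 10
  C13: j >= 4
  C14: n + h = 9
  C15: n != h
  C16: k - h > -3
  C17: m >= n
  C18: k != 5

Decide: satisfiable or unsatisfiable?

Satisfiable

Try m = 4, n = 3, k = 4, j = 4, h = 6, g = 6.
Check constraint 2: g - n = 3; constraint 4: n - h = -3. The remaining constraints are straightforward to verify.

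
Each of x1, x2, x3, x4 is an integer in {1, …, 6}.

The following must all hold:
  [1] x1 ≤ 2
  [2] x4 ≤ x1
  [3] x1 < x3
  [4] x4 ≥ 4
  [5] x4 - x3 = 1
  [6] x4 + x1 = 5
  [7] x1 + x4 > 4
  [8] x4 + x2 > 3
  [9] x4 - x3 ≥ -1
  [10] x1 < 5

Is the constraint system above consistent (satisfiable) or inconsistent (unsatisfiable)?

From constraint 4: x4 ≥ 4. From constraints 1 and 2: x4 ≤ x1 and x1 ≤ 2, so x4 ≤ 2. But 2 < 4, so no value of x4 works.

Unsatisfiable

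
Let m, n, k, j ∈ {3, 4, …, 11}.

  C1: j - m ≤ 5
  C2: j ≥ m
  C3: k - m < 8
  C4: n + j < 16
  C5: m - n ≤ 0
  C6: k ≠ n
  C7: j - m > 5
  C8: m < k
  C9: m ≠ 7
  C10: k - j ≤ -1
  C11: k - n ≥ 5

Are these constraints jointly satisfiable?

Constraints 1, 5, 10, and 11 give m − j ≥ -5, j − k ≥ 1, k − n ≥ 5, n − m ≥ 0.
Adding all 4 inequalities: the left sides telescope to 0, and the right sides sum to (-5) + 1 + 5 + 0 = 1. So 0 ≥ 1, which is false.

Unsatisfiable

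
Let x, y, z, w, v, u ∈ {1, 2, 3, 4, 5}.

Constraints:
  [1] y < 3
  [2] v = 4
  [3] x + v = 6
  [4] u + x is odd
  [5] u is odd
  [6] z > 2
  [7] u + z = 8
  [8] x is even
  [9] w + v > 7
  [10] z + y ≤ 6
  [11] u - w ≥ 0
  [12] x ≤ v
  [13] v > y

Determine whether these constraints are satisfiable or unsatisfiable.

Try x = 2, y = 1, z = 3, w = 5, v = 4, u = 5.
Check constraint 3: x + v = 6; constraint 7: u + z = 8. The remaining constraints are straightforward to verify.

Satisfiable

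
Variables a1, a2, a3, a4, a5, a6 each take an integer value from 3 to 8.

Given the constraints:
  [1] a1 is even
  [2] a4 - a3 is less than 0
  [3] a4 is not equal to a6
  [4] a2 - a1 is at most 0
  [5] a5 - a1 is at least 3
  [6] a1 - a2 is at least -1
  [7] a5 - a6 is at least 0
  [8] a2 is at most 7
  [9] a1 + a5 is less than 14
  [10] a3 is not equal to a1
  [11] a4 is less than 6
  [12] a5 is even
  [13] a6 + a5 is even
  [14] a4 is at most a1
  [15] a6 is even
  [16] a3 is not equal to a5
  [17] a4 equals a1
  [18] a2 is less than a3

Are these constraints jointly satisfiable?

Try a1 = 4, a2 = 4, a3 = 7, a4 = 4, a5 = 8, a6 = 6.
Check constraint 2: a4 - a3 = -3; constraint 4: a2 - a1 = 0; constraint 5: a5 - a1 = 4. The remaining constraints are straightforward to verify.

Satisfiable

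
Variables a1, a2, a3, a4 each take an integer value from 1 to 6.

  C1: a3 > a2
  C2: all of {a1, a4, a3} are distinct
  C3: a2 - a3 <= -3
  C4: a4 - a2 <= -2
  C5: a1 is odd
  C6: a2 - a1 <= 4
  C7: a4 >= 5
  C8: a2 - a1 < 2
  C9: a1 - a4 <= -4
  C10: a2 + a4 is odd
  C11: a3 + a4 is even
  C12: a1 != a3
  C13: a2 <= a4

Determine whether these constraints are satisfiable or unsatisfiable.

Constraints 4, 6, and 9 give a4 − a1 ≥ 4, a1 − a2 ≥ -4, a2 − a4 ≥ 2.
Adding all 3 inequalities: the left sides telescope to 0, and the right sides sum to 4 + (-4) + 2 = 2. So 0 ≥ 2, which is false.

Unsatisfiable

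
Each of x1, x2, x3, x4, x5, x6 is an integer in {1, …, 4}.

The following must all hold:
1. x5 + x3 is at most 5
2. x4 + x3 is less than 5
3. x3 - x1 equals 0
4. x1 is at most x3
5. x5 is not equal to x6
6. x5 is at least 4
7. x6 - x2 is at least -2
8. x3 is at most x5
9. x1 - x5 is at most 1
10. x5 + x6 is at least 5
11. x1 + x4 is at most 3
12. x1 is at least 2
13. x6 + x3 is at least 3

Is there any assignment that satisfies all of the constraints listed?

From constraint 6: x5 ≥ 4. From constraints 4 and 12: x3 ≥ x1 ≥ 2. Hence x5 + x3 ≥ 6. But constraint 1 requires x5 + x3 ≤ 5, and 5 < 6. Contradiction.

Unsatisfiable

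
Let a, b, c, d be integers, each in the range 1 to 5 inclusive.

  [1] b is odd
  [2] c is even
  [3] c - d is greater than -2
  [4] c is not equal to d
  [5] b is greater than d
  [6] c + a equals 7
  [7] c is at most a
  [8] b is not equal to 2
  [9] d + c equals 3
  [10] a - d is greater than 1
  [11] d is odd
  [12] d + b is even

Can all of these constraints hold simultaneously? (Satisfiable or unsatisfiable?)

Try a = 5, b = 3, c = 2, d = 1.
Check constraint 3: c - d = 1; constraint 6: c + a = 7; constraint 9: d + c = 3. The remaining constraints are straightforward to verify.

Satisfiable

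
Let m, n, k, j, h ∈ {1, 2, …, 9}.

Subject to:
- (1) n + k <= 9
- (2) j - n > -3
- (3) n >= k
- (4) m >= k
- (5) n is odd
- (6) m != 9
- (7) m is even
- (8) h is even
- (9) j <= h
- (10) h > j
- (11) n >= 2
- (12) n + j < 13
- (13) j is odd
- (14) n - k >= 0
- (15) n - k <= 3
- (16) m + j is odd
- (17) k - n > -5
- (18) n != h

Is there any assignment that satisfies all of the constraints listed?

Satisfiable

The assignment m = 6, n = 5, k = 3, j = 5, h = 6 works:
  constraint 1 holds since n + k = 8.
  constraint 2 holds since j - n = 0.
  constraint 12 holds since n + j = 10.
The rest check out directly.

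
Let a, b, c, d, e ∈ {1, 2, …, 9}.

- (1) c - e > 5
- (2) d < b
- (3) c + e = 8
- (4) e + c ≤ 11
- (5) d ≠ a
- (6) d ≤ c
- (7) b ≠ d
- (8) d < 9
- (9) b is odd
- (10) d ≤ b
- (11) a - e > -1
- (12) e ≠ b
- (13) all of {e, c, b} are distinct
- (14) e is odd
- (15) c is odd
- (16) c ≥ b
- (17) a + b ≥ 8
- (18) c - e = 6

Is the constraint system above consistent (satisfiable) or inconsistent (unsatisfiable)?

Try a = 3, b = 5, c = 7, d = 1, e = 1.
Check constraint 1: c - e = 6; constraint 3: c + e = 8; constraint 4: e + c = 8. The remaining constraints are straightforward to verify.

Satisfiable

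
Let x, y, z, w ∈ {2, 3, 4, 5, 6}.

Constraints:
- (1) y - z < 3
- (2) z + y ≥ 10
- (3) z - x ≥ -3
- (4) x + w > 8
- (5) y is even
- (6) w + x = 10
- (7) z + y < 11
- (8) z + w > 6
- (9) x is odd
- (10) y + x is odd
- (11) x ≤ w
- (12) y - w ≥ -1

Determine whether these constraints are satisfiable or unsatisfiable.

Take x = 5, y = 6, z = 4, w = 5. Then constraint 1: y - z = 2; constraint 2: z + y = 10, and every other listed constraint is also met.

Satisfiable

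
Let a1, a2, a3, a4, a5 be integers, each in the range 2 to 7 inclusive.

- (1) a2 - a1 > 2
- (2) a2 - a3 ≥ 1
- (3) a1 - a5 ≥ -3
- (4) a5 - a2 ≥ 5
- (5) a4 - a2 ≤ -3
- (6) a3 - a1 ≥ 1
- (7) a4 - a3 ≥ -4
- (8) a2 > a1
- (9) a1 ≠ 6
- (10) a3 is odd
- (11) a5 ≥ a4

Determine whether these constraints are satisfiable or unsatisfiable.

Unsatisfiable

Constraints 3, 4, 5, 6, and 7 give a2 − a4 ≥ 3, a4 − a3 ≥ -4, a3 − a1 ≥ 1, a1 − a5 ≥ -3, a5 − a2 ≥ 5.
Adding all 5 inequalities: the left sides telescope to 0, and the right sides sum to 3 + (-4) + 1 + (-3) + 5 = 2. So 0 ≥ 2, which is false.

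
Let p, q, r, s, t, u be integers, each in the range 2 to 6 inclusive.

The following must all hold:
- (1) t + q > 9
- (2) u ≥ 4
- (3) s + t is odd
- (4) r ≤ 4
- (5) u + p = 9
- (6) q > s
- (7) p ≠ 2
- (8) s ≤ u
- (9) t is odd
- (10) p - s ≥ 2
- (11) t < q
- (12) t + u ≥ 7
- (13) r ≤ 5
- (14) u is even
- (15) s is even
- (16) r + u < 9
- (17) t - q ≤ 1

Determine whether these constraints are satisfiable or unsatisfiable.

Satisfiable

The assignment p = 5, q = 6, r = 3, s = 2, t = 5, u = 4 works:
  constraint 1 holds since t + q = 11.
  constraint 5 holds since u + p = 9.
The rest check out directly.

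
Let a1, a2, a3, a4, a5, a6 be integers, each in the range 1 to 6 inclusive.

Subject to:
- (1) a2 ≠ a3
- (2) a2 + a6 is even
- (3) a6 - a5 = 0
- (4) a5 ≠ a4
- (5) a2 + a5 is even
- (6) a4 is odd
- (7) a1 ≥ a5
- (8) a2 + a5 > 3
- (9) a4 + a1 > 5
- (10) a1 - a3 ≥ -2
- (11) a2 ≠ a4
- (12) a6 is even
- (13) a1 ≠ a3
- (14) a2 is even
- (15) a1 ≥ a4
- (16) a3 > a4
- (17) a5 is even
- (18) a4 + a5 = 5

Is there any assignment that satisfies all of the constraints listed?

Satisfiable

Try a1 = 5, a2 = 2, a3 = 6, a4 = 3, a5 = 2, a6 = 2.
Check constraint 3: a6 - a5 = 0; constraint 8: a2 + a5 = 4; constraint 9: a4 + a1 = 8. The remaining constraints are straightforward to verify.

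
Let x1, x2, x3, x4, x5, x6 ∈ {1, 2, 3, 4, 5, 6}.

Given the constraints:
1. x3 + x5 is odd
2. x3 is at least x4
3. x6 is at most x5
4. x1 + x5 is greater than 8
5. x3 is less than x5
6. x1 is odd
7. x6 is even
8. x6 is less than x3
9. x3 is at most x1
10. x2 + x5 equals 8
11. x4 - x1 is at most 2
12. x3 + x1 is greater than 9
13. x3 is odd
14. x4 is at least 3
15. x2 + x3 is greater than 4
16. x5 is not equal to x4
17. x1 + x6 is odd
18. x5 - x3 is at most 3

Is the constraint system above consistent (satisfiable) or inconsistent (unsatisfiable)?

Setting (x1, x2, x3, x4, x5, x6) = (5, 2, 5, 5, 6, 4) satisfies everything: constraint 4: x1 + x5 = 11; constraint 10: x2 + x5 = 8, and the others follow.

Satisfiable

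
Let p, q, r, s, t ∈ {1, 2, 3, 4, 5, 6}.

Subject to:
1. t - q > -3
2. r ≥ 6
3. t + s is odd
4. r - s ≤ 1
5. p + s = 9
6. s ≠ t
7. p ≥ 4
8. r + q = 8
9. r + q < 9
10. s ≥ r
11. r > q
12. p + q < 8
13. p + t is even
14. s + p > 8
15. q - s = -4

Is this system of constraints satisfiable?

Unsatisfiable

From constraint 7: p ≥ 4. From constraints 2 and 10: s ≥ r ≥ 6. Hence p + s ≥ 10. But constraint 5 requires p + s = 9, and 9 < 10. Contradiction.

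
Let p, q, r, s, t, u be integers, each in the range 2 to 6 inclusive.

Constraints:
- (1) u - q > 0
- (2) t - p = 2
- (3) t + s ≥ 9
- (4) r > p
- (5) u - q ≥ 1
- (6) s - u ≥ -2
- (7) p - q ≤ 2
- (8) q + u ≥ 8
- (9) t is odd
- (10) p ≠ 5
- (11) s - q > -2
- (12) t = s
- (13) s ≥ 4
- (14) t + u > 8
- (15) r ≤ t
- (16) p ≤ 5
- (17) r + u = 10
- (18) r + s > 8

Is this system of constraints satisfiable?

Satisfiable

Try p = 3, q = 4, r = 5, s = 5, t = 5, u = 5.
Check constraint 1: u - q = 1; constraint 2: t - p = 2. The remaining constraints are straightforward to verify.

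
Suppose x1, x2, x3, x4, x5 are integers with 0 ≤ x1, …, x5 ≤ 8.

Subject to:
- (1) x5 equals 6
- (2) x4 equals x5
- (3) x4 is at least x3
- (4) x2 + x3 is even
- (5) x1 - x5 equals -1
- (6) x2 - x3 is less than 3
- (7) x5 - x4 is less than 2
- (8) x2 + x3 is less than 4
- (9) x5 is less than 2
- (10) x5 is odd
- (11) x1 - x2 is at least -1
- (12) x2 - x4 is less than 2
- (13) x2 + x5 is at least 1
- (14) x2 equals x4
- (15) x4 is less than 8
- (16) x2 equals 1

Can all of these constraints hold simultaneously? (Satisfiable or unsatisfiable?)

Unsatisfiable

Constraint 16 fixes x2 = 1 and constraint 1 fixes x5 = 6. Constraints 2 and 14 give x2 = x4 = x5, so x2 = x5. But 1 ≠ 6 — contradiction.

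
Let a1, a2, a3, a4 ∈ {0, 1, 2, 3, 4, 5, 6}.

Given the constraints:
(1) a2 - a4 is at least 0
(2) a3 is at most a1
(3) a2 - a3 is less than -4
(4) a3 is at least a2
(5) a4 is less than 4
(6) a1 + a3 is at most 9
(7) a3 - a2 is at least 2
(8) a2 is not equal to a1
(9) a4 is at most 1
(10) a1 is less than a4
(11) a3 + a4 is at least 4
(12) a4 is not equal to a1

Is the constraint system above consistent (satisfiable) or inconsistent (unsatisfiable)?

Unsatisfiable

Constraints 1, 2, 4, and 10 give a2 ≤ a3, a3 ≤ a1, a1 < a4, a4 ≤ a2. Chaining: a2 ≤ a3 ≤ a1 < a4 ≤ a2, which forces a2 < a2 — impossible.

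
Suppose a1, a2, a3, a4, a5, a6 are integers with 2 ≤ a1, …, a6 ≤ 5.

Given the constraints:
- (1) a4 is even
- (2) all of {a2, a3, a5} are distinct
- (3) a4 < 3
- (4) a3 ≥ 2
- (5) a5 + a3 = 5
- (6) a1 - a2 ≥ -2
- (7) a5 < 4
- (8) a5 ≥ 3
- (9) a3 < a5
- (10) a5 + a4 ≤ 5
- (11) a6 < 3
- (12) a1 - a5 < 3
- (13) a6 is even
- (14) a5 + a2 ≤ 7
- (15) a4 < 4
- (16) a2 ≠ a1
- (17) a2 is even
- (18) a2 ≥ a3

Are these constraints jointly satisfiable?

One satisfying assignment is a1 = 3, a2 = 4, a3 = 2, a4 = 2, a5 = 3, a6 = 2.
For the less obvious constraints — constraint 5: a5 + a3 = 5; constraint 6: a1 - a2 = -1 — and the others hold by inspection.

Satisfiable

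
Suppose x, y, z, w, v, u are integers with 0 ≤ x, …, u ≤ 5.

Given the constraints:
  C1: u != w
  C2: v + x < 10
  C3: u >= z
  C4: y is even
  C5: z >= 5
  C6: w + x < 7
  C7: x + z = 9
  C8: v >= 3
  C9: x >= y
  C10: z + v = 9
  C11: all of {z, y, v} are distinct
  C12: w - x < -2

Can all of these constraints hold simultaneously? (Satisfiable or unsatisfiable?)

Satisfiable

Try x = 4, y = 0, z = 5, w = 0, v = 4, u = 5.
Check constraint 2: v + x = 8; constraint 6: w + x = 4; constraint 7: x + z = 9. The remaining constraints are straightforward to verify.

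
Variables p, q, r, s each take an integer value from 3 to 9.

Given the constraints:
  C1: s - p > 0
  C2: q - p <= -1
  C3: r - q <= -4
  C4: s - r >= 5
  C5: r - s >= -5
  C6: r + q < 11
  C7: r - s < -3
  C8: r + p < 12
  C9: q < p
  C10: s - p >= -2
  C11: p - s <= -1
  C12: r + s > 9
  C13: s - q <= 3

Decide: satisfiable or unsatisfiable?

Constraints 2, 3, 5, and 11 give p − q ≥ 1, q − r ≥ 4, r − s ≥ -5, s − p ≥ 1.
Adding all 4 inequalities: the left sides telescope to 0, and the right sides sum to 1 + 4 + (-5) + 1 = 1. So 0 ≥ 1, which is false.

Unsatisfiable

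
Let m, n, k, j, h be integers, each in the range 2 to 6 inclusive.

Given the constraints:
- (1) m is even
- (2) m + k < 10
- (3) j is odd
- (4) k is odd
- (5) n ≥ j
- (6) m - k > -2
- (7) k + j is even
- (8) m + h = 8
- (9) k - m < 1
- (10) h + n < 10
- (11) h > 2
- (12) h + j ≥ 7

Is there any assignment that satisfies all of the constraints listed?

The assignment m = 4, n = 5, k = 3, j = 3, h = 4 works:
  constraint 2 holds since m + k = 7.
  constraint 6 holds since m - k = 1.
The rest check out directly.

Satisfiable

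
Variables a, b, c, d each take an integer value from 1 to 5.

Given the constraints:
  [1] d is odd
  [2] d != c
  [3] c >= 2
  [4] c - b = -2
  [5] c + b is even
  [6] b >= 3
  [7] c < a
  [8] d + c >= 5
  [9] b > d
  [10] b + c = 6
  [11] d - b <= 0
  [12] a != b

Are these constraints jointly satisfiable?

Satisfiable

Setting (a, b, c, d) = (5, 4, 2, 3) satisfies everything: constraint 4: c - b = -2; constraint 8: d + c = 5; constraint 10: b + c = 6, and the others follow.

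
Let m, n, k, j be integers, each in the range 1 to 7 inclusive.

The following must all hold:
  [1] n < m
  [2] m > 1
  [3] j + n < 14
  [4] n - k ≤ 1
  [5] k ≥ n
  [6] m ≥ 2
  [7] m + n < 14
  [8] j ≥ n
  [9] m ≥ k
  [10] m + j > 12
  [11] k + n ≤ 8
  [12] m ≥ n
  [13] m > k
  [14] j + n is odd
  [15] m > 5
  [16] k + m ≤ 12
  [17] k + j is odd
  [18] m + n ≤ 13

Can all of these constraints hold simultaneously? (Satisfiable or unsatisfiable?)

Satisfiable

The assignment m = 7, n = 4, k = 4, j = 7 works:
  constraint 3 holds since j + n = 11.
  constraint 4 holds since n - k = 0.
The rest check out directly.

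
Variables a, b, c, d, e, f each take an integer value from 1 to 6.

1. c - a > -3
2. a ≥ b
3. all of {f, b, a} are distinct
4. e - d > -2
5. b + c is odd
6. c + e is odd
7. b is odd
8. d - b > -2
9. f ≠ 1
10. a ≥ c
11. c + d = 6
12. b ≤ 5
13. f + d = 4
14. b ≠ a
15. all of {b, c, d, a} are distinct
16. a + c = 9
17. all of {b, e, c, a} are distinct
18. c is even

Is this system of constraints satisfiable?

The assignment a = 5, b = 1, c = 4, d = 2, e = 3, f = 2 works:
  constraint 1 holds since c - a = -1.
  constraint 4 holds since e - d = 1.
  constraint 8 holds since d - b = 1.
The rest check out directly.

Satisfiable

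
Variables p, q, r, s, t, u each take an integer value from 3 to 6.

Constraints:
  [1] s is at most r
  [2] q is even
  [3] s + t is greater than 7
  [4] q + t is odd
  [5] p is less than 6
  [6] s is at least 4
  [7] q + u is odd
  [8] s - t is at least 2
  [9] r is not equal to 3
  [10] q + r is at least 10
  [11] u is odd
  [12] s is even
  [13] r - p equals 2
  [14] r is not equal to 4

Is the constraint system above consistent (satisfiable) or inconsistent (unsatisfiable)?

Try p = 4, q = 4, r = 6, s = 6, t = 3, u = 3.
Check constraint 3: s + t = 9; constraint 8: s - t = 3; constraint 10: q + r = 10. The remaining constraints are straightforward to verify.

Satisfiable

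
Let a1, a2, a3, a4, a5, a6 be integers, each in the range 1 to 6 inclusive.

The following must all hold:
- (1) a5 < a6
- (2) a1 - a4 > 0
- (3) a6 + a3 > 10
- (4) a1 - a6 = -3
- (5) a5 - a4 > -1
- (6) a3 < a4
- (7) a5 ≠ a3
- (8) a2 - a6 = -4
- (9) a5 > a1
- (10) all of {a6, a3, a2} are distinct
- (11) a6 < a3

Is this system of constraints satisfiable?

Constraints 1, 2, 6, 9, and 11 give a6 < a3, a3 < a4, a4 < a1, a1 < a5, a5 < a6. Chaining: a6 < a3 < a4 < a1 < a5 < a6, which forces a6 < a6 — impossible.

Unsatisfiable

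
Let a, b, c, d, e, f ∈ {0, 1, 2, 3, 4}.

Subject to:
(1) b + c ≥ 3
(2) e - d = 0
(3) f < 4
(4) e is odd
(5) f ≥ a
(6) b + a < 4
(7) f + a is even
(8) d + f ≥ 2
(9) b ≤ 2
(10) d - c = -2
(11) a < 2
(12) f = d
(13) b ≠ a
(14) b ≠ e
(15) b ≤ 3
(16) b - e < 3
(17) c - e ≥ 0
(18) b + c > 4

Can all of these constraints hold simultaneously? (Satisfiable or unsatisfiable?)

Satisfiable

Setting (a, b, c, d, e, f) = (1, 2, 3, 1, 1, 1) satisfies everything: constraint 1: b + c = 5; constraint 2: e - d = 0; constraint 6: b + a = 3, and the others follow.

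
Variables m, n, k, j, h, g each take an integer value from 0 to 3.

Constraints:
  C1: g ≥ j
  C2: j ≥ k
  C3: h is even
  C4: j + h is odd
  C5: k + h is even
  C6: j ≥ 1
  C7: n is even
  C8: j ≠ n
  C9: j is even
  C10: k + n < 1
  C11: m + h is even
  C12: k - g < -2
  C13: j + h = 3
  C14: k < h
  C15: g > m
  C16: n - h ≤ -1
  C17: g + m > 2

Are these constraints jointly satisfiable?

Unsatisfiable

Constraint 9 makes j even and constraint 3 makes h even, so j + h must be even. Constraint 4 says j + h is odd — contradiction.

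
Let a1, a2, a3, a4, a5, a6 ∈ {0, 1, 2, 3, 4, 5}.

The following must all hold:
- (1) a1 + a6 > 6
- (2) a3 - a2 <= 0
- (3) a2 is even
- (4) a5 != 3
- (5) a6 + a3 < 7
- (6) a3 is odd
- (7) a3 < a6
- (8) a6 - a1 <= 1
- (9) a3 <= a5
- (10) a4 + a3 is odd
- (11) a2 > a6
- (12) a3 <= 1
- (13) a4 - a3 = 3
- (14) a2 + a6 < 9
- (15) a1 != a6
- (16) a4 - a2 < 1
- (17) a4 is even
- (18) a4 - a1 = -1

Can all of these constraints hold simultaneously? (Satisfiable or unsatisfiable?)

The assignment a1 = 5, a2 = 4, a3 = 1, a4 = 4, a5 = 4, a6 = 3 works:
  constraint 1 holds since a1 + a6 = 8.
  constraint 2 holds since a3 - a2 = -3.
The rest check out directly.

Satisfiable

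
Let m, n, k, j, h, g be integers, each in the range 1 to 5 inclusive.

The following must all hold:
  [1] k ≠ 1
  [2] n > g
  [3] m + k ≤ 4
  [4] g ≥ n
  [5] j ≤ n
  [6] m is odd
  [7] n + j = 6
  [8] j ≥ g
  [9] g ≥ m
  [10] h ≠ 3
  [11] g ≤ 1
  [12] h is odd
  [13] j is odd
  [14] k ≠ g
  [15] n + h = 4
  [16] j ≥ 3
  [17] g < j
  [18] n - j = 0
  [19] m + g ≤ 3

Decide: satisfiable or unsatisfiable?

From constraints 5 and 16: n ≥ j and j ≥ 3, so n ≥ 3. From constraints 4 and 11: n ≤ g and g ≤ 1, so n ≤ 1. But 1 < 3, so no value of n works.

Unsatisfiable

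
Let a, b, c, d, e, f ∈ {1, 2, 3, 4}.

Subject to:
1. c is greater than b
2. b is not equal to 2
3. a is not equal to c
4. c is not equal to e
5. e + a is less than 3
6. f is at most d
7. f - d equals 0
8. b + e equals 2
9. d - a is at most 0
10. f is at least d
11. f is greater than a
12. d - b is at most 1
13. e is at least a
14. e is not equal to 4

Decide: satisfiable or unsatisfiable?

Unsatisfiable

Constraints 6, 9, and 11 give a < f, f ≤ d, d ≤ a. Chaining: a < f ≤ d ≤ a, which forces a < a — impossible.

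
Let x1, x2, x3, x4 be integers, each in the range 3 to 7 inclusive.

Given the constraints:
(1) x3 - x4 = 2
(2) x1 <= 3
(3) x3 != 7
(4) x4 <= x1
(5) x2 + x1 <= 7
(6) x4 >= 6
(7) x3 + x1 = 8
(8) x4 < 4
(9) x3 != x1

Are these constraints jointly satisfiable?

Unsatisfiable

From constraints 4 and 6: x1 ≥ x4 and x4 ≥ 6, so x1 ≥ 6. From constraint 2: x1 ≤ 3. But 3 < 6, so no value of x1 works.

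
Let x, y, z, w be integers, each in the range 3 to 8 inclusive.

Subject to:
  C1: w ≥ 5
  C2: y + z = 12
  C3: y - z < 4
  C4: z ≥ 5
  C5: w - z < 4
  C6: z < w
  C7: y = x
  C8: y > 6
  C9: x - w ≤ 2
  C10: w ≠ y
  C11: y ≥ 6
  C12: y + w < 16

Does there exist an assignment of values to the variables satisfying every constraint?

Try x = 7, y = 7, z = 5, w = 6.
Check constraint 2: y + z = 12; constraint 3: y - z = 2; constraint 5: w - z = 1. The remaining constraints are straightforward to verify.

Satisfiable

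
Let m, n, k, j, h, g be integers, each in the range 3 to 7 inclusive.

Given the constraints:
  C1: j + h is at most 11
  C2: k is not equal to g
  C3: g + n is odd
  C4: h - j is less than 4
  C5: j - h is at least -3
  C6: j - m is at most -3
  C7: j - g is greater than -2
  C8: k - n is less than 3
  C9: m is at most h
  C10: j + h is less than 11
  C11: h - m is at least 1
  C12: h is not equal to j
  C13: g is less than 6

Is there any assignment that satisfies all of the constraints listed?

Constraints 5, 6, and 11 give h − m ≥ 1, m − j ≥ 3, j − h ≥ -3.
Adding all 3 inequalities: the left sides telescope to 0, and the right sides sum to 1 + 3 + (-3) = 1. So 0 ≥ 1, which is false.

Unsatisfiable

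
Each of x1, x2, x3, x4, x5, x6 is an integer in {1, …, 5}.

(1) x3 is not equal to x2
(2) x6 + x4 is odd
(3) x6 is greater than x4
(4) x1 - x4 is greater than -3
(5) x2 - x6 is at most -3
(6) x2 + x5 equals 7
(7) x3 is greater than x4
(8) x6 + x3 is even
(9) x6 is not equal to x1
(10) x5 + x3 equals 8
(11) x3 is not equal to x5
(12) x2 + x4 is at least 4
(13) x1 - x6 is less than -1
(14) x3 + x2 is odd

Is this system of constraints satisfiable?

Satisfiable

Try x1 = 1, x2 = 2, x3 = 3, x4 = 2, x5 = 5, x6 = 5.
Check constraint 4: x1 - x4 = -1; constraint 5: x2 - x6 = -3. The remaining constraints are straightforward to verify.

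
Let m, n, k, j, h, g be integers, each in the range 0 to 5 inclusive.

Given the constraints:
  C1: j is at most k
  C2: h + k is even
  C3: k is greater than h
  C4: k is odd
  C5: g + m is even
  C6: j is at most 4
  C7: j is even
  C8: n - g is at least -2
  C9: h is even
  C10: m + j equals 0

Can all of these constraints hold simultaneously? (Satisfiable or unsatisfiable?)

Constraint 9 makes h even and constraint 4 makes k odd, so h + k must be odd. Constraint 2 says h + k is even — contradiction.

Unsatisfiable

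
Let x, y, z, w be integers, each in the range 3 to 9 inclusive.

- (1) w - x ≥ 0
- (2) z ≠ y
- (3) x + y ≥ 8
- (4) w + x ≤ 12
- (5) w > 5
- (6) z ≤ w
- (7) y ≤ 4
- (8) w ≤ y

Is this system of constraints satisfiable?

From constraint 5: w ≥ 6. From constraints 7 and 8: w ≤ y and y ≤ 4, so w ≤ 4. But 4 < 6, so no value of w works.

Unsatisfiable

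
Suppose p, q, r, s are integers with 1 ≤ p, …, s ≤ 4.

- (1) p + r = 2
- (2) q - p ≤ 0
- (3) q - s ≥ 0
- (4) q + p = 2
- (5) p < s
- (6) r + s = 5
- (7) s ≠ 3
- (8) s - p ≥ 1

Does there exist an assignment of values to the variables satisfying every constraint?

Unsatisfiable

Constraints 2, 3, and 8 give s − p ≥ 1, p − q ≥ 0, q − s ≥ 0.
Adding all 3 inequalities: the left sides telescope to 0, and the right sides sum to 1 + 0 + 0 = 1. So 0 ≥ 1, which is false.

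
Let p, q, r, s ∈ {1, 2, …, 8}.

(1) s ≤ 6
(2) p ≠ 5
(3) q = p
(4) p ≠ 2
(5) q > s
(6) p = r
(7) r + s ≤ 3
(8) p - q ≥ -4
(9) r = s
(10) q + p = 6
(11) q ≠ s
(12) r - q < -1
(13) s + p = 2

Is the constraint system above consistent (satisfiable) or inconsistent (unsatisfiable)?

From constraints 3, 6, and 9, q = p = r = s, so q = s. But constraint 11 says q ≠ s. Contradiction.

Unsatisfiable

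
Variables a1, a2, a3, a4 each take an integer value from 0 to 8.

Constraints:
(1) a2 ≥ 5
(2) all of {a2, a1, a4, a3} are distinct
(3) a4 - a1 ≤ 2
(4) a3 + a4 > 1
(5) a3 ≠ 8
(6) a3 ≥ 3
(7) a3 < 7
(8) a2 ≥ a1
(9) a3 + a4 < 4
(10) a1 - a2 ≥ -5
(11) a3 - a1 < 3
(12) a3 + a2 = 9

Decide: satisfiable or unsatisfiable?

Take a1 = 1, a2 = 6, a3 = 3, a4 = 0. Then constraint 3: a4 - a1 = -1; constraint 4: a3 + a4 = 3, and every other listed constraint is also met.

Satisfiable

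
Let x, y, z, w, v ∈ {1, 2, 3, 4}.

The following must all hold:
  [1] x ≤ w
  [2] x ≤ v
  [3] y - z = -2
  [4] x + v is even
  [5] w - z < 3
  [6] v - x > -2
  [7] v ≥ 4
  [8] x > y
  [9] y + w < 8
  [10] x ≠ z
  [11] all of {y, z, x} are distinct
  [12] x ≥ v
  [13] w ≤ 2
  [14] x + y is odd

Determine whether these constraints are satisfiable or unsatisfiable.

From constraints 7 and 12: x ≥ v and v ≥ 4, so x ≥ 4. From constraints 1 and 13: x ≤ w and w ≤ 2, so x ≤ 2. But 2 < 4, so no value of x works.

Unsatisfiable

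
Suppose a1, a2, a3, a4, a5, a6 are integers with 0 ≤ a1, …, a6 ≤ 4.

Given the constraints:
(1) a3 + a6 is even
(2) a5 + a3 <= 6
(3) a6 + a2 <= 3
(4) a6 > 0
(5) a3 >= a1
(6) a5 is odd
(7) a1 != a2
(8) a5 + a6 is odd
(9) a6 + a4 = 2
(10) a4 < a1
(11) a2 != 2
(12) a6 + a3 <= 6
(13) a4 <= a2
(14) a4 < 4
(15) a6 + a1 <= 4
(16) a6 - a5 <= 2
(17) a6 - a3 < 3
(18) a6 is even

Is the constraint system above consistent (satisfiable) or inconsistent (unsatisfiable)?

Satisfiable

Setting (a1, a2, a3, a4, a5, a6) = (1, 0, 2, 0, 3, 2) satisfies everything: constraint 2: a5 + a3 = 5; constraint 3: a6 + a2 = 2, and the others follow.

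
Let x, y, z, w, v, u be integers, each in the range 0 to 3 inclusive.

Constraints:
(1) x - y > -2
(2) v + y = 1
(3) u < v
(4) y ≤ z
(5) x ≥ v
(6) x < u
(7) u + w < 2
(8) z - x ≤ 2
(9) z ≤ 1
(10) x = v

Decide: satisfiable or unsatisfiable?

Unsatisfiable

Constraints 3, 5, and 6 give v ≤ x, x < u, u < v. Chaining: v ≤ x < u < v, which forces v < v — impossible.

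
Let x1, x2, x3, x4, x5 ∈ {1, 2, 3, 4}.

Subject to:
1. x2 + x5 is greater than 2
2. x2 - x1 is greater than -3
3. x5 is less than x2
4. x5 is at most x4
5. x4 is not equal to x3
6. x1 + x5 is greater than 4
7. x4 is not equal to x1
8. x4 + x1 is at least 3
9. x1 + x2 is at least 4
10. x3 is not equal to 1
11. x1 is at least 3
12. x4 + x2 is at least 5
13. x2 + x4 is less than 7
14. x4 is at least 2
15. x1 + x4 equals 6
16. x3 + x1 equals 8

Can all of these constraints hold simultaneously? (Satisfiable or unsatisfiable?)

Satisfiable

The assignment x1 = 4, x2 = 3, x3 = 4, x4 = 2, x5 = 1 works:
  constraint 1 holds since x2 + x5 = 4.
  constraint 2 holds since x2 - x1 = -1.
The rest check out directly.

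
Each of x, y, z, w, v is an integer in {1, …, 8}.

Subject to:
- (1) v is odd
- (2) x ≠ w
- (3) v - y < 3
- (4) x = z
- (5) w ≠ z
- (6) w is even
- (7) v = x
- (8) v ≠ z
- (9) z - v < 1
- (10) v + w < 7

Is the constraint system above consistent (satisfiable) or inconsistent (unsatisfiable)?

Unsatisfiable

From constraints 4 and 7, v = x = z, so v = z. But constraint 8 says v ≠ z. Contradiction.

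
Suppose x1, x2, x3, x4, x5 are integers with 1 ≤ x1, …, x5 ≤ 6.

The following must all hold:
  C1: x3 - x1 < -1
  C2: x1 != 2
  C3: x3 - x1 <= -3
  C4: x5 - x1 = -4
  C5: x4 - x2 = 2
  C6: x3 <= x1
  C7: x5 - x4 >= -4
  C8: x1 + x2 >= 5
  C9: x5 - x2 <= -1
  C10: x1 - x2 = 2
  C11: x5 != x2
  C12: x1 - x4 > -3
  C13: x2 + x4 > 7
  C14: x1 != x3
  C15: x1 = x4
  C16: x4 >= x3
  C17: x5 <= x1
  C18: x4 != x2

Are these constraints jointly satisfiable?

Satisfiable

Try x1 = 5, x2 = 3, x3 = 1, x4 = 5, x5 = 1.
Check constraint 1: x3 - x1 = -4; constraint 3: x3 - x1 = -4; constraint 4: x5 - x1 = -4. The remaining constraints are straightforward to verify.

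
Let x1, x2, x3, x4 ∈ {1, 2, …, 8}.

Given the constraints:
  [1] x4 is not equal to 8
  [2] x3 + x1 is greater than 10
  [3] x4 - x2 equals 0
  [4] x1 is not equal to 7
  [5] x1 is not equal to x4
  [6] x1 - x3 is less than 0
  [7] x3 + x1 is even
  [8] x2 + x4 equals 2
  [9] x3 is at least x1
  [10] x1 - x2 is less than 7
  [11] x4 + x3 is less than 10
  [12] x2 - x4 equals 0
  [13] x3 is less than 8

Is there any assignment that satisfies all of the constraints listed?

Setting (x1, x2, x3, x4) = (5, 1, 7, 1) satisfies everything: constraint 2: x3 + x1 = 12; constraint 3: x4 - x2 = 0, and the others follow.

Satisfiable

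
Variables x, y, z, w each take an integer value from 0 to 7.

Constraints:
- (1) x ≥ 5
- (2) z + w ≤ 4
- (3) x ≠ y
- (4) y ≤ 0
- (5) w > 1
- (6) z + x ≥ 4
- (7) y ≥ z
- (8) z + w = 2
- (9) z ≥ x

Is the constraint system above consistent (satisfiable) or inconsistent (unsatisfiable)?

From constraints 1 and 9: z ≥ x and x ≥ 5, so z ≥ 5. From constraints 4 and 7: z ≤ y and y ≤ 0, so z ≤ 0. But 0 < 5, so no value of z works.

Unsatisfiable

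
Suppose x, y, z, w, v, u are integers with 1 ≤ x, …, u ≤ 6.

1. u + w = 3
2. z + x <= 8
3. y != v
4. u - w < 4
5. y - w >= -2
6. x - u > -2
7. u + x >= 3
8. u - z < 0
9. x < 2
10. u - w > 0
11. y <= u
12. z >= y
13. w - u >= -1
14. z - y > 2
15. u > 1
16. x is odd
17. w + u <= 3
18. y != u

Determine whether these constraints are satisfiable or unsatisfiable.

Satisfiable

One satisfying assignment is x = 1, y = 1, z = 4, w = 1, v = 6, u = 2.
For the less obvious constraints — constraint 1: u + w = 3; constraint 2: z + x = 5 — and the others hold by inspection.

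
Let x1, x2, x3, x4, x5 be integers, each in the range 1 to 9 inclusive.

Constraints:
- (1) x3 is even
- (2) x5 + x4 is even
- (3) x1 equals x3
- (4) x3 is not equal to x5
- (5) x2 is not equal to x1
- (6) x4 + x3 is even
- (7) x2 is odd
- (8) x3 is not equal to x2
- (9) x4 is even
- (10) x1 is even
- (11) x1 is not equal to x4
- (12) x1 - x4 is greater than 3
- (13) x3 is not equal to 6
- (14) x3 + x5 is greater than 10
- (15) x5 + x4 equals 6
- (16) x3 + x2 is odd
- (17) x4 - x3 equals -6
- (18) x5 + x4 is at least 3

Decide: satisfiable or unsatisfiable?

Satisfiable

Setting (x1, x2, x3, x4, x5) = (8, 1, 8, 2, 4) satisfies everything: constraint 12: x1 - x4 = 6; constraint 14: x3 + x5 = 12, and the others follow.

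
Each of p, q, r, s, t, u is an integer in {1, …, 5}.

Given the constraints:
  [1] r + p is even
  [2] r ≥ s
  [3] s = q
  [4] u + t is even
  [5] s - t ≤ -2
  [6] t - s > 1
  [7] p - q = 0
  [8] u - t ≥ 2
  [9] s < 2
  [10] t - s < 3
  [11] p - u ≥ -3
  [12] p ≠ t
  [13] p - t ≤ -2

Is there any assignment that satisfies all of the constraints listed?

Constraints 8, 11, and 13 give p − u ≥ -3, u − t ≥ 2, t − p ≥ 2.
Adding all 3 inequalities: the left sides telescope to 0, and the right sides sum to (-3) + 2 + 2 = 1. So 0 ≥ 1, which is false.

Unsatisfiable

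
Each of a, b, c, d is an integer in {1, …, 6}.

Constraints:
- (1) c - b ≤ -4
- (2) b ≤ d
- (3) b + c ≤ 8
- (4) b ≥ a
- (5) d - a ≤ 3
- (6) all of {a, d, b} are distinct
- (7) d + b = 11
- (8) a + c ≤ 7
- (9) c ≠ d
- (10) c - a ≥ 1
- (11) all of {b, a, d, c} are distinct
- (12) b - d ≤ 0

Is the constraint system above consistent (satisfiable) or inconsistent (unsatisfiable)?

Constraints 1, 5, 10, and 12 give a − d ≥ -3, d − b ≥ 0, b − c ≥ 4, c − a ≥ 1.
Adding all 4 inequalities: the left sides telescope to 0, and the right sides sum to (-3) + 0 + 4 + 1 = 2. So 0 ≥ 2, which is false.

Unsatisfiable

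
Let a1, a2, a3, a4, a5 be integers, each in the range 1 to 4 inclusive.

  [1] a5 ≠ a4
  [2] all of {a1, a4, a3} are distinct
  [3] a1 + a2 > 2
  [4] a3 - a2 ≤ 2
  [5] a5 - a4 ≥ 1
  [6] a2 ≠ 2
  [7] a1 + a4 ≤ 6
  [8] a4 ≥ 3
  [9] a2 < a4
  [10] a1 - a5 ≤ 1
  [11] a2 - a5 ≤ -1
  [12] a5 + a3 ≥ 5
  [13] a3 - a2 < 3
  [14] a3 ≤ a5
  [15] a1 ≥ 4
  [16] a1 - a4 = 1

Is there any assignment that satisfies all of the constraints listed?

Unsatisfiable

From constraint 15: a1 ≥ 4. From constraint 8: a4 ≥ 3. Hence a1 + a4 ≥ 7. But constraint 7 requires a1 + a4 ≤ 6, and 6 < 7. Contradiction.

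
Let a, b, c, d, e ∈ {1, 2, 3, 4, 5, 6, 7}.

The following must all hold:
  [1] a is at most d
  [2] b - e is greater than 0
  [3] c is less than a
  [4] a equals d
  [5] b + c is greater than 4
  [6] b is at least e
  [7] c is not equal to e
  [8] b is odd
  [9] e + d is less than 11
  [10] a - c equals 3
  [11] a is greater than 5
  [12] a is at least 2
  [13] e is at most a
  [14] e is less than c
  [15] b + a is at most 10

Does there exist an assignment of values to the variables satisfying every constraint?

Take a = 7, b = 3, c = 4, d = 7, e = 1. Then constraint 2: b - e = 2; constraint 5: b + c = 7; constraint 9: e + d = 8, and every other listed constraint is also met.

Satisfiable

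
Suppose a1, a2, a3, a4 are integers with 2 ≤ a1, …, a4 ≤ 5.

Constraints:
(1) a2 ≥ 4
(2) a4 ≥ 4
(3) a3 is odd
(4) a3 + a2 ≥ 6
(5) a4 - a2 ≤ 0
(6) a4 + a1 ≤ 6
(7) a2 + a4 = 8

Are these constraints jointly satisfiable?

Satisfiable

Setting (a1, a2, a3, a4) = (2, 4, 3, 4) satisfies everything: constraint 4: a3 + a2 = 7; constraint 5: a4 - a2 = 0; constraint 6: a4 + a1 = 6, and the others follow.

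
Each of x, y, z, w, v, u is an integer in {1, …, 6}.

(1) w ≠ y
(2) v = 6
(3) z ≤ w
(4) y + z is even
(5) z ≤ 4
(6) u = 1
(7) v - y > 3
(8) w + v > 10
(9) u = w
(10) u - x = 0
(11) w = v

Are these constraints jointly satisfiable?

Unsatisfiable

Constraint 6 fixes u = 1 and constraint 2 fixes v = 6. Constraints 9 and 11 give u = w = v, so u = v. But 1 ≠ 6 — contradiction.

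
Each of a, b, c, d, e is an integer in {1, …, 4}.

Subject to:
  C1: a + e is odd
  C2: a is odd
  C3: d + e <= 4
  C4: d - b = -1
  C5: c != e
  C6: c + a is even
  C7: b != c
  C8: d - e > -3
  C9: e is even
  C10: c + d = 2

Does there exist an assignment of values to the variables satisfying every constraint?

Satisfiable

Try a = 3, b = 2, c = 1, d = 1, e = 2.
Check constraint 3: d + e = 3; constraint 4: d - b = -1; constraint 8: d - e = -1. The remaining constraints are straightforward to verify.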